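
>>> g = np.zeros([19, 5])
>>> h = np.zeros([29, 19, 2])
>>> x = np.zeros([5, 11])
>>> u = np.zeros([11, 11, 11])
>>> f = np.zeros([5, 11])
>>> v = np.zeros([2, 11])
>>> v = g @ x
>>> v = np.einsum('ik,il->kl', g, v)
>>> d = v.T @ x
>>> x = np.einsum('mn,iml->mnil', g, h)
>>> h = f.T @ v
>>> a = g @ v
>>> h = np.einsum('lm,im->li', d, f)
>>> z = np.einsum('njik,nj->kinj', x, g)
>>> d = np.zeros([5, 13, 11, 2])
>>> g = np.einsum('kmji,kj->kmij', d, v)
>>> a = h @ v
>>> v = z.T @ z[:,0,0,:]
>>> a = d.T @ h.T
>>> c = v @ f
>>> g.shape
(5, 13, 2, 11)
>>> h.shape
(11, 5)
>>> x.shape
(19, 5, 29, 2)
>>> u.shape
(11, 11, 11)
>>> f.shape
(5, 11)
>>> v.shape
(5, 19, 29, 5)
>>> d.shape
(5, 13, 11, 2)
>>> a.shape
(2, 11, 13, 11)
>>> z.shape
(2, 29, 19, 5)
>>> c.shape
(5, 19, 29, 11)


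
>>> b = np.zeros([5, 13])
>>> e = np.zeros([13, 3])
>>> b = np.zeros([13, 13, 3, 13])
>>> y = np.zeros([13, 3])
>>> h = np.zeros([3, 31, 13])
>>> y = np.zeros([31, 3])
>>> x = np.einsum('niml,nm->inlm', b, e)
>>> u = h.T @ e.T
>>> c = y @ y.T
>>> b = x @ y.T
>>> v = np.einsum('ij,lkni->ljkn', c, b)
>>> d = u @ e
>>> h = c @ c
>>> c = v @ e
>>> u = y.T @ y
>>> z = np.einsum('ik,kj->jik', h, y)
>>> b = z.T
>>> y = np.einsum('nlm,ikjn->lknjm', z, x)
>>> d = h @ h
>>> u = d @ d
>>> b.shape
(31, 31, 3)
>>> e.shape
(13, 3)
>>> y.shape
(31, 13, 3, 13, 31)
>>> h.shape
(31, 31)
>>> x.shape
(13, 13, 13, 3)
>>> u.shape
(31, 31)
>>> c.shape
(13, 31, 13, 3)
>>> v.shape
(13, 31, 13, 13)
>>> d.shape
(31, 31)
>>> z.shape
(3, 31, 31)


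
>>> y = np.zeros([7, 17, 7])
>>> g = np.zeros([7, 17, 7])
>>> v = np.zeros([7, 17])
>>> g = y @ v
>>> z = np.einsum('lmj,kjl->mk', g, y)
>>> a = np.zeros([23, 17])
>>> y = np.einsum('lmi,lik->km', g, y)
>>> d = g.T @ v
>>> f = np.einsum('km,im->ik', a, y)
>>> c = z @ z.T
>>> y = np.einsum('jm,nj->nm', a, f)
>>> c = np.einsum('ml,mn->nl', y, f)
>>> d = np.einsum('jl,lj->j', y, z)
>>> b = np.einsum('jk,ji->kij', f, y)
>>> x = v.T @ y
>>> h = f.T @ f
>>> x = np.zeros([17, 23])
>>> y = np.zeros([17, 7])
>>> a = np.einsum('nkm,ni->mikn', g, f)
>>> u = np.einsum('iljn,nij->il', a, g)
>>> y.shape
(17, 7)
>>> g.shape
(7, 17, 17)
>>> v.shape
(7, 17)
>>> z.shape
(17, 7)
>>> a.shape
(17, 23, 17, 7)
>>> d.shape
(7,)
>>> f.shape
(7, 23)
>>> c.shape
(23, 17)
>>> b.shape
(23, 17, 7)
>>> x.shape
(17, 23)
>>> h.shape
(23, 23)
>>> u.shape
(17, 23)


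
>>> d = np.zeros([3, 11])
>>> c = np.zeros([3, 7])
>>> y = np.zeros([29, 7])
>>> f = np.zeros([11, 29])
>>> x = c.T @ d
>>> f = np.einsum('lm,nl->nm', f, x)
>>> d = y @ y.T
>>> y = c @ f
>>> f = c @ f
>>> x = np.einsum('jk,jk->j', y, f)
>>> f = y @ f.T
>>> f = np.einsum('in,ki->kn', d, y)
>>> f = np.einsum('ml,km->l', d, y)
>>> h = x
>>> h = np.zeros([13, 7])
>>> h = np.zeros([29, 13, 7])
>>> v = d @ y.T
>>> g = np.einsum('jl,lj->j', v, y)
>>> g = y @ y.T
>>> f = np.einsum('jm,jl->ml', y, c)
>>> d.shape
(29, 29)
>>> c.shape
(3, 7)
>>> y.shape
(3, 29)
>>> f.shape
(29, 7)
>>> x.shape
(3,)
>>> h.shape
(29, 13, 7)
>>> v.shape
(29, 3)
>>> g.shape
(3, 3)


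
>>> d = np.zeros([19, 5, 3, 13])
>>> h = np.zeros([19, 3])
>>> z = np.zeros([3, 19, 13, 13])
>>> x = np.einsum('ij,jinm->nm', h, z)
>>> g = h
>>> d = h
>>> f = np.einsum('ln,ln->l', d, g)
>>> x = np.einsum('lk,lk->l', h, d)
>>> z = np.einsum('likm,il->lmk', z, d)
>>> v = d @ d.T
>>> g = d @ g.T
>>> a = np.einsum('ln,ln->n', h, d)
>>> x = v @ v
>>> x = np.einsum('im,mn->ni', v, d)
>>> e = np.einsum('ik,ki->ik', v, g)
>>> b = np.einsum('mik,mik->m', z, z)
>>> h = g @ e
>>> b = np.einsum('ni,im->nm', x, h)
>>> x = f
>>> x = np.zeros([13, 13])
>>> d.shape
(19, 3)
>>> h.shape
(19, 19)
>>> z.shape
(3, 13, 13)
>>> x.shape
(13, 13)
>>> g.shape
(19, 19)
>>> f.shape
(19,)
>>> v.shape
(19, 19)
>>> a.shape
(3,)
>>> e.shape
(19, 19)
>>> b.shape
(3, 19)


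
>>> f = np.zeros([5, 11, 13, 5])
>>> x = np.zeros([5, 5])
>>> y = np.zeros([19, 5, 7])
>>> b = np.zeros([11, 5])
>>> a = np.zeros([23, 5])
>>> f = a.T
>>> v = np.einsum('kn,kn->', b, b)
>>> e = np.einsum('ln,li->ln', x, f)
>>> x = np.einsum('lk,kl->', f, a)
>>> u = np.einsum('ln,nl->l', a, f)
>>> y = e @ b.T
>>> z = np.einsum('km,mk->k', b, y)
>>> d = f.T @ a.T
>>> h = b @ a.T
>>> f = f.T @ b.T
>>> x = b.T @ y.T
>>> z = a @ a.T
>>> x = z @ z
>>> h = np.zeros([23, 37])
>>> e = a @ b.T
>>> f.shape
(23, 11)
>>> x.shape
(23, 23)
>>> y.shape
(5, 11)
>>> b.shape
(11, 5)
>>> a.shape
(23, 5)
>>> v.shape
()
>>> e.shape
(23, 11)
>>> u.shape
(23,)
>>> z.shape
(23, 23)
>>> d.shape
(23, 23)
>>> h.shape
(23, 37)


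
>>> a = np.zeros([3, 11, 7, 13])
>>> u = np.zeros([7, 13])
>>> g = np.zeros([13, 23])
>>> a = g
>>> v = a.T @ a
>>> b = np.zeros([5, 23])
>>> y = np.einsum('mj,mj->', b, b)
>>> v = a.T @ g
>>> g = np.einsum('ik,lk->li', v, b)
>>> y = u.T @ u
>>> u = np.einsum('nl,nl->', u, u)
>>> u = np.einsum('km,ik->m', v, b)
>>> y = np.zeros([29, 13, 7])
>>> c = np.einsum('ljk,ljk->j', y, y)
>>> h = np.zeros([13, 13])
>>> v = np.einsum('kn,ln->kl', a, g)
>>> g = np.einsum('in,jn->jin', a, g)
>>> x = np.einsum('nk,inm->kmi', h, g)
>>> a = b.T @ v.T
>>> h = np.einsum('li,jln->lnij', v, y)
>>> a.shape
(23, 13)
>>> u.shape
(23,)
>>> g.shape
(5, 13, 23)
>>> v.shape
(13, 5)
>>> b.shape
(5, 23)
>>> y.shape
(29, 13, 7)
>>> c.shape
(13,)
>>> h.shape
(13, 7, 5, 29)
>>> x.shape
(13, 23, 5)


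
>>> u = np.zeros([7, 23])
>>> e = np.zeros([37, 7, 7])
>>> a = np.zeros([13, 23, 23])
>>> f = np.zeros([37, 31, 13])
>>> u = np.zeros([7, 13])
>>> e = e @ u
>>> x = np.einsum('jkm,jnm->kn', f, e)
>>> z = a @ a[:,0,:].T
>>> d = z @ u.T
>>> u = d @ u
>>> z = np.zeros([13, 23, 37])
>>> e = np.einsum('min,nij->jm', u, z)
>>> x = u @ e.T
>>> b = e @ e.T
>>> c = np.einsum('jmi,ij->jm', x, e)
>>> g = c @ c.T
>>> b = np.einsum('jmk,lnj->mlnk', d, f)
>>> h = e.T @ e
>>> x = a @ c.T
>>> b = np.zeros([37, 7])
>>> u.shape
(13, 23, 13)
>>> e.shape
(37, 13)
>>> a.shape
(13, 23, 23)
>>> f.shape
(37, 31, 13)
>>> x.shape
(13, 23, 13)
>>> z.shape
(13, 23, 37)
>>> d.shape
(13, 23, 7)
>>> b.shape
(37, 7)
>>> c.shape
(13, 23)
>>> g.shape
(13, 13)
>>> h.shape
(13, 13)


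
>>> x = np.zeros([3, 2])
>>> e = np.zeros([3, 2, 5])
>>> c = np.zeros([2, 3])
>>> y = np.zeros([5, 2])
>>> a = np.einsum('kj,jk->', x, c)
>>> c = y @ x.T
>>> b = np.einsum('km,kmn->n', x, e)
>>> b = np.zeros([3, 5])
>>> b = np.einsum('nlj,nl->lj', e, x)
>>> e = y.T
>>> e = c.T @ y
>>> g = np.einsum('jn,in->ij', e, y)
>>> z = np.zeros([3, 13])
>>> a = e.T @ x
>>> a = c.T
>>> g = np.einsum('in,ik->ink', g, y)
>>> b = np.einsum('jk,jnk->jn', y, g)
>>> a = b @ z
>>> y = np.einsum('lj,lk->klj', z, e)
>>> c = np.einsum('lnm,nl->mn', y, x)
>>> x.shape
(3, 2)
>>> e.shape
(3, 2)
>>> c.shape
(13, 3)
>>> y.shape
(2, 3, 13)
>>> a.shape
(5, 13)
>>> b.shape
(5, 3)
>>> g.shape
(5, 3, 2)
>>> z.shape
(3, 13)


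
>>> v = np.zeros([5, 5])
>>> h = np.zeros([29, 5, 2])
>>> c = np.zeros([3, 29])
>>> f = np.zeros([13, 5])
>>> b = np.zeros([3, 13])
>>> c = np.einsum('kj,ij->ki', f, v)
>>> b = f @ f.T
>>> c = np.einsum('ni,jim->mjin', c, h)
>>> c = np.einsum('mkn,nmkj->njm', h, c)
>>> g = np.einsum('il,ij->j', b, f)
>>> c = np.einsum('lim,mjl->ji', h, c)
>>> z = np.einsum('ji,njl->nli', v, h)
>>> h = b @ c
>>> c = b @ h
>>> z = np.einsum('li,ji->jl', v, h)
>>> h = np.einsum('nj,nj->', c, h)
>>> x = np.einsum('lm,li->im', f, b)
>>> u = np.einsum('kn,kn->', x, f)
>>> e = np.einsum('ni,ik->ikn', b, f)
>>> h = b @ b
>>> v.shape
(5, 5)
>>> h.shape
(13, 13)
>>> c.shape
(13, 5)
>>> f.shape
(13, 5)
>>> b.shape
(13, 13)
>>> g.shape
(5,)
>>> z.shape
(13, 5)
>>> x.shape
(13, 5)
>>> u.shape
()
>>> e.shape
(13, 5, 13)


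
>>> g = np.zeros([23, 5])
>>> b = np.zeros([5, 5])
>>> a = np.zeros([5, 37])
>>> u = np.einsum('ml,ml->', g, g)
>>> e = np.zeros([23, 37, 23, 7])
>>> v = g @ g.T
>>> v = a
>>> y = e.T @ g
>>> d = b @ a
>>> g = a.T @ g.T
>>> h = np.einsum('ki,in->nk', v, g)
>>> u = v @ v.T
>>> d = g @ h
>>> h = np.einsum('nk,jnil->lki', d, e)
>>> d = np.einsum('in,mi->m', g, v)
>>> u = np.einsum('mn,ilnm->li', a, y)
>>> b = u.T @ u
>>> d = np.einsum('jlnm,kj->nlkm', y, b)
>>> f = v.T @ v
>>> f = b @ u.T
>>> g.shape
(37, 23)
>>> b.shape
(7, 7)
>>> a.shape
(5, 37)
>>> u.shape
(23, 7)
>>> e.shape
(23, 37, 23, 7)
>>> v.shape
(5, 37)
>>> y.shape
(7, 23, 37, 5)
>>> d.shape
(37, 23, 7, 5)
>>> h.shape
(7, 5, 23)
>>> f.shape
(7, 23)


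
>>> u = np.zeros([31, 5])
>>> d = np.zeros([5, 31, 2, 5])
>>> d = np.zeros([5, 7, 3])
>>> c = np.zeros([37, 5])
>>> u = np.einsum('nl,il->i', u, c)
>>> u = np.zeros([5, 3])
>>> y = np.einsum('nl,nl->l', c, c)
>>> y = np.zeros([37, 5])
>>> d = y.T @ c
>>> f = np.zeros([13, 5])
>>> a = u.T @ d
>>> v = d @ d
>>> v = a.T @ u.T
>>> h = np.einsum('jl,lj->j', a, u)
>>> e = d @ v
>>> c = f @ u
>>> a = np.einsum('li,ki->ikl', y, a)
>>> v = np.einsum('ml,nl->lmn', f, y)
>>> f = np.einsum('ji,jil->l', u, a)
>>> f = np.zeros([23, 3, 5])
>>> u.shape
(5, 3)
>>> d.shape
(5, 5)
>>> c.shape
(13, 3)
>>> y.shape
(37, 5)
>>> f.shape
(23, 3, 5)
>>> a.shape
(5, 3, 37)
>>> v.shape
(5, 13, 37)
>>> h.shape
(3,)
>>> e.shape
(5, 5)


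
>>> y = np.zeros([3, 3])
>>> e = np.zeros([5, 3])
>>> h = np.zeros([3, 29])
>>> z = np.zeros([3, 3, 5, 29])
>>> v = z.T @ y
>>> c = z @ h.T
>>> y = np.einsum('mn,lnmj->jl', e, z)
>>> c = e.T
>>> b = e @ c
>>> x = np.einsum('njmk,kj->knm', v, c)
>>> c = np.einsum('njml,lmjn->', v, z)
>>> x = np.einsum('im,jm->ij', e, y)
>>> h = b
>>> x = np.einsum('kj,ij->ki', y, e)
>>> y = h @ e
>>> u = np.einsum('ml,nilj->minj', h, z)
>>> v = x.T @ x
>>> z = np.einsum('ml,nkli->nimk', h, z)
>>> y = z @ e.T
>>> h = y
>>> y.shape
(3, 29, 5, 5)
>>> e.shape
(5, 3)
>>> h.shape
(3, 29, 5, 5)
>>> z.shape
(3, 29, 5, 3)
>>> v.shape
(5, 5)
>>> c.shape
()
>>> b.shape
(5, 5)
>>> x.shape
(29, 5)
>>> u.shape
(5, 3, 3, 29)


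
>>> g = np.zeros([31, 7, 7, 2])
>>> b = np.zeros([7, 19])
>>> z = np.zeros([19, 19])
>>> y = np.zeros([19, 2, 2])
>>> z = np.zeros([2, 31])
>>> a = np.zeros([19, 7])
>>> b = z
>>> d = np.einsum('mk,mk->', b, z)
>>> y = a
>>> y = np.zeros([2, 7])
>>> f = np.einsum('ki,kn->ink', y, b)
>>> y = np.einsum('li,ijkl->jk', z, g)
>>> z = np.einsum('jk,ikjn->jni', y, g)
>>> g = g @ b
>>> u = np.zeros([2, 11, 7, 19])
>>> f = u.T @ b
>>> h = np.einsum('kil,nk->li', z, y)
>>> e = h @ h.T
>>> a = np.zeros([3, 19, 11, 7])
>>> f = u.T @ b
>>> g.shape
(31, 7, 7, 31)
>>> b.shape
(2, 31)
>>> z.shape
(7, 2, 31)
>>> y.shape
(7, 7)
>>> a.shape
(3, 19, 11, 7)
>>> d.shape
()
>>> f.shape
(19, 7, 11, 31)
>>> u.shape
(2, 11, 7, 19)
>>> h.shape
(31, 2)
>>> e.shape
(31, 31)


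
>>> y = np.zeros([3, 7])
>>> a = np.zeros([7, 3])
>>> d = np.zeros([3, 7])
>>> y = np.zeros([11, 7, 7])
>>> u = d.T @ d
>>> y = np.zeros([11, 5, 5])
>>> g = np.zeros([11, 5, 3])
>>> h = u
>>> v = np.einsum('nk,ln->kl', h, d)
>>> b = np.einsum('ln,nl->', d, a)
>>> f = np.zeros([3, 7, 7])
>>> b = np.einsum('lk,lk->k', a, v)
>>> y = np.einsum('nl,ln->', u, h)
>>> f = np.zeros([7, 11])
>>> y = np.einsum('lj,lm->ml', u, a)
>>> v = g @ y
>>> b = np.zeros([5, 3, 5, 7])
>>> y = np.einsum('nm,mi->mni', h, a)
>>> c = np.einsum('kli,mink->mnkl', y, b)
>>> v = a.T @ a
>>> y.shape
(7, 7, 3)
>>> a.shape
(7, 3)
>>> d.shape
(3, 7)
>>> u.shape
(7, 7)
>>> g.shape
(11, 5, 3)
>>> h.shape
(7, 7)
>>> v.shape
(3, 3)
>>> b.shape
(5, 3, 5, 7)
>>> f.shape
(7, 11)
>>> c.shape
(5, 5, 7, 7)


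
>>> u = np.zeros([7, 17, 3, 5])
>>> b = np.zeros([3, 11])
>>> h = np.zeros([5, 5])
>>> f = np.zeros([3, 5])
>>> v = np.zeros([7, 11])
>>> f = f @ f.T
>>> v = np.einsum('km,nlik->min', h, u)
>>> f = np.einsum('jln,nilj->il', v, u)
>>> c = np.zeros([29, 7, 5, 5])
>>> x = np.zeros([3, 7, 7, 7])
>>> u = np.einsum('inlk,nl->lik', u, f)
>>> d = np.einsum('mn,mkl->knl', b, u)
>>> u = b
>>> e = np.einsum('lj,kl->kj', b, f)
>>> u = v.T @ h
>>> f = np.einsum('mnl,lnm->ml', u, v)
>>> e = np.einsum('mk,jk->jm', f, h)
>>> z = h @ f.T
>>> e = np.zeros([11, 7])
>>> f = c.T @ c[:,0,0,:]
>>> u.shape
(7, 3, 5)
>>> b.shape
(3, 11)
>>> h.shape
(5, 5)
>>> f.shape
(5, 5, 7, 5)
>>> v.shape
(5, 3, 7)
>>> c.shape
(29, 7, 5, 5)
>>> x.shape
(3, 7, 7, 7)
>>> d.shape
(7, 11, 5)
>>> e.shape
(11, 7)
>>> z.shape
(5, 7)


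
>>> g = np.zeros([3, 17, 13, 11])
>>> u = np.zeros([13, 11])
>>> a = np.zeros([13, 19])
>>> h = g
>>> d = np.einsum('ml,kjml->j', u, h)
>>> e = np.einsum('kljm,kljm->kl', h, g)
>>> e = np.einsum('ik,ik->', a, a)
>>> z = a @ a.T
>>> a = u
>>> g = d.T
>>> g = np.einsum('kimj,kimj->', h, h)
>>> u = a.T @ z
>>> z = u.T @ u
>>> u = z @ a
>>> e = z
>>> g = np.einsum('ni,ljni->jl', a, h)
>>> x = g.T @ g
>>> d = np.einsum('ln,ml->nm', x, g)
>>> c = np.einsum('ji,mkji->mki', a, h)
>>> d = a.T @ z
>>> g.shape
(17, 3)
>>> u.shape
(13, 11)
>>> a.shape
(13, 11)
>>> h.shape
(3, 17, 13, 11)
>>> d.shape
(11, 13)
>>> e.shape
(13, 13)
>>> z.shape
(13, 13)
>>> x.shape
(3, 3)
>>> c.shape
(3, 17, 11)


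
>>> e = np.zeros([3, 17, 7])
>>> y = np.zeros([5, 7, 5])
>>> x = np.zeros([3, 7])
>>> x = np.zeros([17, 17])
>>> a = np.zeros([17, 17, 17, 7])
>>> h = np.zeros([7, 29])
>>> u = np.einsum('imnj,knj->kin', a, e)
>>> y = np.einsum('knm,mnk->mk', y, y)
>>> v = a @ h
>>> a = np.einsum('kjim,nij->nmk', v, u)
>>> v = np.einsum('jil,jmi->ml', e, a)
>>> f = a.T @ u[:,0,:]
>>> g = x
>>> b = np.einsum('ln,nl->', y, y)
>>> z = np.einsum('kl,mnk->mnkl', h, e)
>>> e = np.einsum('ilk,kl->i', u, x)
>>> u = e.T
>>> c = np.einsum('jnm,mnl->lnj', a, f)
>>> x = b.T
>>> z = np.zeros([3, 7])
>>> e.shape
(3,)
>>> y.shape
(5, 5)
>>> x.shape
()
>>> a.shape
(3, 29, 17)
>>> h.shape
(7, 29)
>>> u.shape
(3,)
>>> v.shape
(29, 7)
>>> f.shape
(17, 29, 17)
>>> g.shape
(17, 17)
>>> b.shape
()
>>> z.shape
(3, 7)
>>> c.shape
(17, 29, 3)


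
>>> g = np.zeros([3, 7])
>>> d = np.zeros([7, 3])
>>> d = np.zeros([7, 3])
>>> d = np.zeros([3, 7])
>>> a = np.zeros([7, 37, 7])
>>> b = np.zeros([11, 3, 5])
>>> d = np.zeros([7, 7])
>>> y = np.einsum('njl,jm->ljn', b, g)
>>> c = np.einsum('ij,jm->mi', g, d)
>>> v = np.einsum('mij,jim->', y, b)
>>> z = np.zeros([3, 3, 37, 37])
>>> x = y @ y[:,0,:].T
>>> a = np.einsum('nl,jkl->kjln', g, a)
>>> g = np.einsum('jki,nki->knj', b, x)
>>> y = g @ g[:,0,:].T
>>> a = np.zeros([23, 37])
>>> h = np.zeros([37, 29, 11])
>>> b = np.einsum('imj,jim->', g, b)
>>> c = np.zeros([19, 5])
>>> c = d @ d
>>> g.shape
(3, 5, 11)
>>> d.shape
(7, 7)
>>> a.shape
(23, 37)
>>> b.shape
()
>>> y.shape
(3, 5, 3)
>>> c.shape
(7, 7)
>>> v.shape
()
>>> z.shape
(3, 3, 37, 37)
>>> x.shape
(5, 3, 5)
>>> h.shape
(37, 29, 11)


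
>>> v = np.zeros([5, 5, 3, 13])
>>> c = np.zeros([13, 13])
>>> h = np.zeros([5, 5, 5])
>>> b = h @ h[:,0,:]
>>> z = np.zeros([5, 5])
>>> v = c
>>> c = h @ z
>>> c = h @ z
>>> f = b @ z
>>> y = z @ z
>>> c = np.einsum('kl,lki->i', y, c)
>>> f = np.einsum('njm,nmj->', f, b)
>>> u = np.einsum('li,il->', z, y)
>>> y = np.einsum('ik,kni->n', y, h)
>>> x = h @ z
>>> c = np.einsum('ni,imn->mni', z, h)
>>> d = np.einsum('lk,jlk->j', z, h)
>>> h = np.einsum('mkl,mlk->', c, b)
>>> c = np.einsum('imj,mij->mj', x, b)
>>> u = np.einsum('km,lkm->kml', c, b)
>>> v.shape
(13, 13)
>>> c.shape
(5, 5)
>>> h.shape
()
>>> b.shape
(5, 5, 5)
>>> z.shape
(5, 5)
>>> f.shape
()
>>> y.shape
(5,)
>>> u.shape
(5, 5, 5)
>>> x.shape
(5, 5, 5)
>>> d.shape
(5,)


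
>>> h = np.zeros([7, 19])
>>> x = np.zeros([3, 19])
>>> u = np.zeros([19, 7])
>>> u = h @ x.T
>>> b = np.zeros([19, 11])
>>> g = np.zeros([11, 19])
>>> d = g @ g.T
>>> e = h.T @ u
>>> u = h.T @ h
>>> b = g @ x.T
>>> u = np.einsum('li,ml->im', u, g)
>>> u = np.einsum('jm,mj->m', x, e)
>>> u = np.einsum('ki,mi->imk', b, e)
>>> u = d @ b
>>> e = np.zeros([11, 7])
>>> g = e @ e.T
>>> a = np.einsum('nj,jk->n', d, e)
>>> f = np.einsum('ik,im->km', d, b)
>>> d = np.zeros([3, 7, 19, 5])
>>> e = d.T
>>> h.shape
(7, 19)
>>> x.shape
(3, 19)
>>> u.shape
(11, 3)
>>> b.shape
(11, 3)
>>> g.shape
(11, 11)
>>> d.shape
(3, 7, 19, 5)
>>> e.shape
(5, 19, 7, 3)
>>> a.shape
(11,)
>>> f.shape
(11, 3)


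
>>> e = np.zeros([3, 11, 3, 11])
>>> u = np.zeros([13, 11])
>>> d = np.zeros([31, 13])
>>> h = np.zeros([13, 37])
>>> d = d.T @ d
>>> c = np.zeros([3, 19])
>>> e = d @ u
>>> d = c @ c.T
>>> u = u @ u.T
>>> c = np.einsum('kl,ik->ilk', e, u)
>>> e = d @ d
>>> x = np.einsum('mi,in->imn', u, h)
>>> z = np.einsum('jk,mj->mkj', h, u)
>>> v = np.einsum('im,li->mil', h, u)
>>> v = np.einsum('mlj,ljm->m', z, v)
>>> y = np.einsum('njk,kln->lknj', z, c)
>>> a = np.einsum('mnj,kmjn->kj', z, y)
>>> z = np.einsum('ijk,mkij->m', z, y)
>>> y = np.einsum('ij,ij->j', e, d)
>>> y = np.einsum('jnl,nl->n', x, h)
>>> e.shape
(3, 3)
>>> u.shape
(13, 13)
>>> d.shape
(3, 3)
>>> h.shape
(13, 37)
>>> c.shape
(13, 11, 13)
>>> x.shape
(13, 13, 37)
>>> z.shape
(11,)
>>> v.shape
(13,)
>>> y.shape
(13,)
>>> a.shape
(11, 13)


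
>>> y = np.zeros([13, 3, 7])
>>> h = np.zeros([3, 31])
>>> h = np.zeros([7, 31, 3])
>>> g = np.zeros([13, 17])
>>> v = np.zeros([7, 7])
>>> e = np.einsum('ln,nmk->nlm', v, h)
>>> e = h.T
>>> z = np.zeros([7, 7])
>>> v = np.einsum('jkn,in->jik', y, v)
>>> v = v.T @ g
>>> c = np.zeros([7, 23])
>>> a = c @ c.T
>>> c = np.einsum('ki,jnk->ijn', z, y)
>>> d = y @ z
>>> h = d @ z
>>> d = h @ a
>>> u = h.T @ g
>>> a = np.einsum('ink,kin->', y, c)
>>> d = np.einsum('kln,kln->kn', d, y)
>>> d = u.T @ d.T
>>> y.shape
(13, 3, 7)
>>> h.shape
(13, 3, 7)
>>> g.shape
(13, 17)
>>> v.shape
(3, 7, 17)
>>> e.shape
(3, 31, 7)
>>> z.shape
(7, 7)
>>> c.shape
(7, 13, 3)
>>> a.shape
()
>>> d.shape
(17, 3, 13)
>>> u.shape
(7, 3, 17)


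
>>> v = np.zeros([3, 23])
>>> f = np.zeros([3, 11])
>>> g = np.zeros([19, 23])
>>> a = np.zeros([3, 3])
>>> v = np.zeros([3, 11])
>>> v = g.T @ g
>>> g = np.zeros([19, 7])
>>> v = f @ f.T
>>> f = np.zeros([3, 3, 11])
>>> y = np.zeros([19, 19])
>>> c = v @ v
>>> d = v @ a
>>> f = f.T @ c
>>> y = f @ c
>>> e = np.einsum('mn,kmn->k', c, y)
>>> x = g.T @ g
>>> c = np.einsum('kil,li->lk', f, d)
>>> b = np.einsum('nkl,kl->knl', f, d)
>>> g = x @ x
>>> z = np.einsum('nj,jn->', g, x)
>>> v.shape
(3, 3)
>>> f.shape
(11, 3, 3)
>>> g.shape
(7, 7)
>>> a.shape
(3, 3)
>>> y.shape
(11, 3, 3)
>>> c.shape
(3, 11)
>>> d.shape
(3, 3)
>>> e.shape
(11,)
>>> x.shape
(7, 7)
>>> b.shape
(3, 11, 3)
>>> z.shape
()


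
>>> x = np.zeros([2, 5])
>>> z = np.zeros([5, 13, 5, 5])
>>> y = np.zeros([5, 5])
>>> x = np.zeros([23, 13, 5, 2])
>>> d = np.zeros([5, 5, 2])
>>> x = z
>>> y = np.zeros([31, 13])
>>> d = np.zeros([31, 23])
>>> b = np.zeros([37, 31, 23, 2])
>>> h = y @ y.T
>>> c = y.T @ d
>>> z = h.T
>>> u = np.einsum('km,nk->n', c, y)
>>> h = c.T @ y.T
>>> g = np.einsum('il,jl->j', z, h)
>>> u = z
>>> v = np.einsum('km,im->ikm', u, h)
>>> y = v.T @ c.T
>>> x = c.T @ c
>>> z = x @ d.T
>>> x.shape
(23, 23)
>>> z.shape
(23, 31)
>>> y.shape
(31, 31, 13)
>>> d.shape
(31, 23)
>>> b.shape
(37, 31, 23, 2)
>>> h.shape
(23, 31)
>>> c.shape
(13, 23)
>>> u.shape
(31, 31)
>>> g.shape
(23,)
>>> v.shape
(23, 31, 31)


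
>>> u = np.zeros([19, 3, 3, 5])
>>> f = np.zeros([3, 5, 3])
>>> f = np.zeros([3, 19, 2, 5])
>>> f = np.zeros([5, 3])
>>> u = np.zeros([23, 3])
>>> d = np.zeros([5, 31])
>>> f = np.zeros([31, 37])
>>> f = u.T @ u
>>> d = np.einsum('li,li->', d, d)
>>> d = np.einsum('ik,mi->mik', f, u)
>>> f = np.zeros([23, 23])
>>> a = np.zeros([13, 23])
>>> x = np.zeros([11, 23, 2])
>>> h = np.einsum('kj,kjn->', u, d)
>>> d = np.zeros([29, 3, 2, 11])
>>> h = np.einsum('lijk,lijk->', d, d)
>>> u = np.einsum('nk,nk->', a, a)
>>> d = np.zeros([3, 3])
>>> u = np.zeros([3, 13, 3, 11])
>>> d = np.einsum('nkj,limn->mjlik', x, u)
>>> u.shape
(3, 13, 3, 11)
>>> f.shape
(23, 23)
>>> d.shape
(3, 2, 3, 13, 23)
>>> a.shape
(13, 23)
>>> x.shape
(11, 23, 2)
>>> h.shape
()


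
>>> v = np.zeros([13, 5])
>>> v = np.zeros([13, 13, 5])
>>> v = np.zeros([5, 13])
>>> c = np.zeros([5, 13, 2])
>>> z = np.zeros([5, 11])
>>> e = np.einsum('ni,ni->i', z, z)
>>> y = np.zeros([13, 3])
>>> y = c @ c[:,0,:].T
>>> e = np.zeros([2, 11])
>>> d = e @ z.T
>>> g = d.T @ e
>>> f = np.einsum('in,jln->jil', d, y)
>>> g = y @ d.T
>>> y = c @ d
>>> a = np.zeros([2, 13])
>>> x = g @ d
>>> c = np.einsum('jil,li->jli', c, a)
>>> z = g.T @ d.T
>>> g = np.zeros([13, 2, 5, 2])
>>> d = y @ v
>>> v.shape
(5, 13)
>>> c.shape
(5, 2, 13)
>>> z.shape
(2, 13, 2)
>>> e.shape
(2, 11)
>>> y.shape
(5, 13, 5)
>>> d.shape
(5, 13, 13)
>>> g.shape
(13, 2, 5, 2)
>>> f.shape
(5, 2, 13)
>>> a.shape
(2, 13)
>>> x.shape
(5, 13, 5)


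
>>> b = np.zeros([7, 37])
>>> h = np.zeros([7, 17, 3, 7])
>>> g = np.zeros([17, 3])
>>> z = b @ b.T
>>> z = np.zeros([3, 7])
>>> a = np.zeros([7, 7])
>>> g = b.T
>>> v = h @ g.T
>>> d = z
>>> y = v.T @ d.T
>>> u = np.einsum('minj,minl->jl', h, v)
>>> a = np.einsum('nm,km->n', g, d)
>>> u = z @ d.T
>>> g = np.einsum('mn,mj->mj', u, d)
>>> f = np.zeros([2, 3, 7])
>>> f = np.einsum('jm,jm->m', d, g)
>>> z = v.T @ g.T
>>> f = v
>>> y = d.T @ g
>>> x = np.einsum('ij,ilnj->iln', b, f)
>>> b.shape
(7, 37)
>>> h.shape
(7, 17, 3, 7)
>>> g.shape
(3, 7)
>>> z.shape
(37, 3, 17, 3)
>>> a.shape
(37,)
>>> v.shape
(7, 17, 3, 37)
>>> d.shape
(3, 7)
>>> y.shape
(7, 7)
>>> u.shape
(3, 3)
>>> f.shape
(7, 17, 3, 37)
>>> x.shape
(7, 17, 3)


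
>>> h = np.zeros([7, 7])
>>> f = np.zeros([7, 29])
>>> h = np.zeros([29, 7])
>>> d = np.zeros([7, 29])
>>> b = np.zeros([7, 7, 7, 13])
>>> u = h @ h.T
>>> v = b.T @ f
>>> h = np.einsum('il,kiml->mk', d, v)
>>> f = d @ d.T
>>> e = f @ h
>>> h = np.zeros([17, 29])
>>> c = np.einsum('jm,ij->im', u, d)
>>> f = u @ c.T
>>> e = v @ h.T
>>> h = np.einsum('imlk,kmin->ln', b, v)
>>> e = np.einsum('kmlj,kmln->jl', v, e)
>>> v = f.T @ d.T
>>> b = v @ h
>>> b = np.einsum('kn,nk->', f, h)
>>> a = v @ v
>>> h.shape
(7, 29)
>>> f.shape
(29, 7)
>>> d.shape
(7, 29)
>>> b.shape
()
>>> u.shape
(29, 29)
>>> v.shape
(7, 7)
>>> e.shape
(29, 7)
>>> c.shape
(7, 29)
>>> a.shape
(7, 7)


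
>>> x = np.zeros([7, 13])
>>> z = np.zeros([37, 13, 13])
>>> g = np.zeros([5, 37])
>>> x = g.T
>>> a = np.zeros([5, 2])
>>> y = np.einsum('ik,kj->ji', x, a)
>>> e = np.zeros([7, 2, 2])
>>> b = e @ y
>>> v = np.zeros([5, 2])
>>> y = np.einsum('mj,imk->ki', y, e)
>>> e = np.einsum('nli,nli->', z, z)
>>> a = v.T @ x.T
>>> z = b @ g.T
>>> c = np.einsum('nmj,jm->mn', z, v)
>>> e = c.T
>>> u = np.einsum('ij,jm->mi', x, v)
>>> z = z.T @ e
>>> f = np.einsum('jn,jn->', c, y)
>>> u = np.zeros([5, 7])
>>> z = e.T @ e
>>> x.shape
(37, 5)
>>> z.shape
(2, 2)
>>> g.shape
(5, 37)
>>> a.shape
(2, 37)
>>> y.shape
(2, 7)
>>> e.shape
(7, 2)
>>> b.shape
(7, 2, 37)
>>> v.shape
(5, 2)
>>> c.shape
(2, 7)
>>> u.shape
(5, 7)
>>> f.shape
()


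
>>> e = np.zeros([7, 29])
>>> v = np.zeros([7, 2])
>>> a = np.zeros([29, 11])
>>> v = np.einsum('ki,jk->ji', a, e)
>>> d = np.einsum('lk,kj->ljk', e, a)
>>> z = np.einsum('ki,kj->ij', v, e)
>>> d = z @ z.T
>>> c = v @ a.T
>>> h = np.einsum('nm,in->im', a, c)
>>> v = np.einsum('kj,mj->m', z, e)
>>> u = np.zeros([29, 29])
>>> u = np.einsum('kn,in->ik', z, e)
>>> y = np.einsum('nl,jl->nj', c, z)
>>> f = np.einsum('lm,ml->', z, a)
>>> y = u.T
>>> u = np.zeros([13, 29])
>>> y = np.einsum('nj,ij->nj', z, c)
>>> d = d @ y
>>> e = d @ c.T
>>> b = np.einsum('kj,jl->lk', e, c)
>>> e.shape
(11, 7)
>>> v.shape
(7,)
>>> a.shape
(29, 11)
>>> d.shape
(11, 29)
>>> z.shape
(11, 29)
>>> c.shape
(7, 29)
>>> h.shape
(7, 11)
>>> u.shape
(13, 29)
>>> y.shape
(11, 29)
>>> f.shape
()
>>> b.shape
(29, 11)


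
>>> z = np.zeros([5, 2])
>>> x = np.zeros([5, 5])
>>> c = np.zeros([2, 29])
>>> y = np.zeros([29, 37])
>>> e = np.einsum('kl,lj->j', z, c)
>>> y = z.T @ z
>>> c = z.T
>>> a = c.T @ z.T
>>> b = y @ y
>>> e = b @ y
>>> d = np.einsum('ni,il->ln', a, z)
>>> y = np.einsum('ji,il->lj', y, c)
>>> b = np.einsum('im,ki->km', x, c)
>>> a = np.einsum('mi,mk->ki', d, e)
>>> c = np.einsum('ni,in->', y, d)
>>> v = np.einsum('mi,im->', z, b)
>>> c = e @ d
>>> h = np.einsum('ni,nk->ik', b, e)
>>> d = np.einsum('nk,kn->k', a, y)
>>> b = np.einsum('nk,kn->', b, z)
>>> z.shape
(5, 2)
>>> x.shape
(5, 5)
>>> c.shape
(2, 5)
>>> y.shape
(5, 2)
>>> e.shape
(2, 2)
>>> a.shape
(2, 5)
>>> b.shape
()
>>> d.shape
(5,)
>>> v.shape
()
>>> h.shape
(5, 2)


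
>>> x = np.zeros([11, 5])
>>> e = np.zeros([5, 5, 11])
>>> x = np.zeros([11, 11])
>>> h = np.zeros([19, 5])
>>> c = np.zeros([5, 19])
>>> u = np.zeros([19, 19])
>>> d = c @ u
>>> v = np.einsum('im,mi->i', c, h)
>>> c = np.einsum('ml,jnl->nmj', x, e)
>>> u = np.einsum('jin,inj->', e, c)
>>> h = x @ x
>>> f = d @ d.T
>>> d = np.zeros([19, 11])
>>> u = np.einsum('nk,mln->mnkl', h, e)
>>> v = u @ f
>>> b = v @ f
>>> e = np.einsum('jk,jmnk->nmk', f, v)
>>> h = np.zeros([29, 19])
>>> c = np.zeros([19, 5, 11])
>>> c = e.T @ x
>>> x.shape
(11, 11)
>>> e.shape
(11, 11, 5)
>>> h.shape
(29, 19)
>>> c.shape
(5, 11, 11)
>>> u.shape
(5, 11, 11, 5)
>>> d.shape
(19, 11)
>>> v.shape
(5, 11, 11, 5)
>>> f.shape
(5, 5)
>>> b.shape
(5, 11, 11, 5)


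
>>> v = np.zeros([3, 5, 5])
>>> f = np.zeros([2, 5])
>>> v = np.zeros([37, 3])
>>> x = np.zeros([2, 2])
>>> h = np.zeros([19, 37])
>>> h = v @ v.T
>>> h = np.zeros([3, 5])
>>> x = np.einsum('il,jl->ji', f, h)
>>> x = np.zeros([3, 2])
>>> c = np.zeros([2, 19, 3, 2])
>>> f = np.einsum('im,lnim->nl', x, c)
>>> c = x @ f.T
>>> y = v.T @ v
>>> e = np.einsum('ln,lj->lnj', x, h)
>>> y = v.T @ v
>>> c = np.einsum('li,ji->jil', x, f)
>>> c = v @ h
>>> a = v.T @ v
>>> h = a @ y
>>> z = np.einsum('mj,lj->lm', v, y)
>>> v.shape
(37, 3)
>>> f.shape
(19, 2)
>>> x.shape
(3, 2)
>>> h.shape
(3, 3)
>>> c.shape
(37, 5)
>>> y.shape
(3, 3)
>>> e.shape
(3, 2, 5)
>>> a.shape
(3, 3)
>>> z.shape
(3, 37)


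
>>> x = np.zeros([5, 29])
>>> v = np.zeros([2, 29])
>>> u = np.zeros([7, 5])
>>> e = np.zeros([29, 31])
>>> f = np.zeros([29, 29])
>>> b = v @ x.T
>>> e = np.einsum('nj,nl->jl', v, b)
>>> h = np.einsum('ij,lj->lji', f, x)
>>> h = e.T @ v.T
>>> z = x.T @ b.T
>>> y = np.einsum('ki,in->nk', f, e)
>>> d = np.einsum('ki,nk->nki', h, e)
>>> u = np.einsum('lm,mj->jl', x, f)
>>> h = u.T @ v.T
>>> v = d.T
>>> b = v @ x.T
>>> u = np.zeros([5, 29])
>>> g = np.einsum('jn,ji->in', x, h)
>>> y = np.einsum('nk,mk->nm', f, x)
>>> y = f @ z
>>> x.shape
(5, 29)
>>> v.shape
(2, 5, 29)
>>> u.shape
(5, 29)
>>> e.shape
(29, 5)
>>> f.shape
(29, 29)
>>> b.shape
(2, 5, 5)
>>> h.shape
(5, 2)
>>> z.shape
(29, 2)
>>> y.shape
(29, 2)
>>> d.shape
(29, 5, 2)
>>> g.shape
(2, 29)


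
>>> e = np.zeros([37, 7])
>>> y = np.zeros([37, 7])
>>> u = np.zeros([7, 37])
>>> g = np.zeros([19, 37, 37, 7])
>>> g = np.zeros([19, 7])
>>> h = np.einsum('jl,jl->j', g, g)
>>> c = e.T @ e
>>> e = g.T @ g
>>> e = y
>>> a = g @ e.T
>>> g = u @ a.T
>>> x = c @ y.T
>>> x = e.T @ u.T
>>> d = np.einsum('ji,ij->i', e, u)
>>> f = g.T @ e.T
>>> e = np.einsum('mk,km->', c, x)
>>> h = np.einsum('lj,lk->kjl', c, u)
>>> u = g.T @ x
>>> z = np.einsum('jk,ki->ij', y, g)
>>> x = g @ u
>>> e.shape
()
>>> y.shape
(37, 7)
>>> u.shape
(19, 7)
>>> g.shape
(7, 19)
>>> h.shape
(37, 7, 7)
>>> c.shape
(7, 7)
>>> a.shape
(19, 37)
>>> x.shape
(7, 7)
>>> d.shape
(7,)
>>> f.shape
(19, 37)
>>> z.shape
(19, 37)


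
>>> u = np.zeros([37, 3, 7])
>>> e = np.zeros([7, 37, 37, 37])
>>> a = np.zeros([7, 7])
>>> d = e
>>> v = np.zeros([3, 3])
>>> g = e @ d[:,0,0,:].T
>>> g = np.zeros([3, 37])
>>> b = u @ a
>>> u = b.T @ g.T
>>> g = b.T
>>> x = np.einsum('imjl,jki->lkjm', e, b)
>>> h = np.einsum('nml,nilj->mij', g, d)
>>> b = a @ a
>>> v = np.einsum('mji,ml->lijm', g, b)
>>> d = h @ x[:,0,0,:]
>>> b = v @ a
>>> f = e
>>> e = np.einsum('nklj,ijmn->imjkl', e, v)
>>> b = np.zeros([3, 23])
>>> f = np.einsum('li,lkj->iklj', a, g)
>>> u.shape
(7, 3, 3)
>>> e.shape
(7, 3, 37, 37, 37)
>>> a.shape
(7, 7)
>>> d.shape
(3, 37, 37)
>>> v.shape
(7, 37, 3, 7)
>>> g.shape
(7, 3, 37)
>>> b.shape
(3, 23)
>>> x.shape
(37, 3, 37, 37)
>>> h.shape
(3, 37, 37)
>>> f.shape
(7, 3, 7, 37)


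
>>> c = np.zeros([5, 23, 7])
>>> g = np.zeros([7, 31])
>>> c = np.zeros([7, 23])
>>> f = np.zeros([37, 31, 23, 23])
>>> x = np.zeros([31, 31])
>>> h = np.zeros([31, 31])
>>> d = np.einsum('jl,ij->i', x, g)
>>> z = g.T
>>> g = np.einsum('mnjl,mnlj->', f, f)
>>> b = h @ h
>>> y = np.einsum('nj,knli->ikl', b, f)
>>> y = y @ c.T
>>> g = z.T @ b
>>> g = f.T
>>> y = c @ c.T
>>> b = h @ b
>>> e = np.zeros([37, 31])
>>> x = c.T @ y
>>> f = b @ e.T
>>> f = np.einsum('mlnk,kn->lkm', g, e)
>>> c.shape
(7, 23)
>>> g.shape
(23, 23, 31, 37)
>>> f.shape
(23, 37, 23)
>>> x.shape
(23, 7)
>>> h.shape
(31, 31)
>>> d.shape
(7,)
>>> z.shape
(31, 7)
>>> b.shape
(31, 31)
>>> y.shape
(7, 7)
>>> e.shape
(37, 31)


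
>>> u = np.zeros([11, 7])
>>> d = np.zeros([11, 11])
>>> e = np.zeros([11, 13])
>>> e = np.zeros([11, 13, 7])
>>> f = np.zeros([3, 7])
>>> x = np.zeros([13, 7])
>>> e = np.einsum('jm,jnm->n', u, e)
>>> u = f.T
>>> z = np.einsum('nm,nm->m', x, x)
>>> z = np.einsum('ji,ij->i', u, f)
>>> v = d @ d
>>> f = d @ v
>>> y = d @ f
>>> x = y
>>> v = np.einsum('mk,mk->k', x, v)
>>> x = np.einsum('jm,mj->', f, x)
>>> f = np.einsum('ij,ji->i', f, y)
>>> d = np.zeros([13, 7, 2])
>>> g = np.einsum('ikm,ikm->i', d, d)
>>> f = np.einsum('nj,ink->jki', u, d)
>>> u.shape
(7, 3)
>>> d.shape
(13, 7, 2)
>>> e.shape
(13,)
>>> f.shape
(3, 2, 13)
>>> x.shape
()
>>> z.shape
(3,)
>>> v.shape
(11,)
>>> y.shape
(11, 11)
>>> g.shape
(13,)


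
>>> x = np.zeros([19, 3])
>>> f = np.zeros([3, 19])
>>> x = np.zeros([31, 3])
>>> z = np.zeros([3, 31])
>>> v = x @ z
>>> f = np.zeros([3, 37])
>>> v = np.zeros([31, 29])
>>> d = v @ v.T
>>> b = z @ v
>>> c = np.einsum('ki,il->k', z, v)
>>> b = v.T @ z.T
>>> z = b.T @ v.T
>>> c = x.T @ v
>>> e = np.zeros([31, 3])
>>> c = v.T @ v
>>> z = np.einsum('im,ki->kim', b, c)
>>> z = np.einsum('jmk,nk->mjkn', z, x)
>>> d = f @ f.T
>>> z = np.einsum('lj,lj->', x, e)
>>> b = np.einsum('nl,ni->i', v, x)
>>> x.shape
(31, 3)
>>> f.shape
(3, 37)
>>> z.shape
()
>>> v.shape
(31, 29)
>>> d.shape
(3, 3)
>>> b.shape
(3,)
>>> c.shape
(29, 29)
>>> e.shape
(31, 3)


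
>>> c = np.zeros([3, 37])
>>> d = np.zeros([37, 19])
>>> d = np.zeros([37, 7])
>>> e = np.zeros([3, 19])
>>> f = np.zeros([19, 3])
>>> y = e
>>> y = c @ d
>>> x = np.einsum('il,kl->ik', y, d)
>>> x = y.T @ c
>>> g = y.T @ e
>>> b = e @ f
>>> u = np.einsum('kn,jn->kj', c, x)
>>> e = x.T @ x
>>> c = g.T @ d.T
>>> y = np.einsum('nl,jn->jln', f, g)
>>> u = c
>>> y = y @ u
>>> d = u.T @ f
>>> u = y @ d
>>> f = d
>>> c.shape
(19, 37)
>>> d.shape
(37, 3)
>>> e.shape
(37, 37)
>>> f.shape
(37, 3)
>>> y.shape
(7, 3, 37)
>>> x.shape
(7, 37)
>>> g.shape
(7, 19)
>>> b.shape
(3, 3)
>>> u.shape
(7, 3, 3)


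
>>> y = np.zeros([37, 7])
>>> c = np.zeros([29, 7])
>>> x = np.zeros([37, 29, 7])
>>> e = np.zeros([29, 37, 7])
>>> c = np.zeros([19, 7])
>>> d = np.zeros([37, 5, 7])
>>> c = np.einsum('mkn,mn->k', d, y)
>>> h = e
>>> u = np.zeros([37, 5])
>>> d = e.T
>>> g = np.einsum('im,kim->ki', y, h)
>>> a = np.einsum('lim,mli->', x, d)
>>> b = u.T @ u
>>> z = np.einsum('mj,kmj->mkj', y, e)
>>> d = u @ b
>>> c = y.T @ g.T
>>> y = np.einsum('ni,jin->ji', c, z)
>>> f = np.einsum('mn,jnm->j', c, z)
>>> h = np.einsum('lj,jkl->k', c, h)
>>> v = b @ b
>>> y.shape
(37, 29)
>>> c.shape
(7, 29)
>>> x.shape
(37, 29, 7)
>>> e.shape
(29, 37, 7)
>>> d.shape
(37, 5)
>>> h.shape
(37,)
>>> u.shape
(37, 5)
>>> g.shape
(29, 37)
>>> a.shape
()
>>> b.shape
(5, 5)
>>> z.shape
(37, 29, 7)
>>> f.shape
(37,)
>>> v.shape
(5, 5)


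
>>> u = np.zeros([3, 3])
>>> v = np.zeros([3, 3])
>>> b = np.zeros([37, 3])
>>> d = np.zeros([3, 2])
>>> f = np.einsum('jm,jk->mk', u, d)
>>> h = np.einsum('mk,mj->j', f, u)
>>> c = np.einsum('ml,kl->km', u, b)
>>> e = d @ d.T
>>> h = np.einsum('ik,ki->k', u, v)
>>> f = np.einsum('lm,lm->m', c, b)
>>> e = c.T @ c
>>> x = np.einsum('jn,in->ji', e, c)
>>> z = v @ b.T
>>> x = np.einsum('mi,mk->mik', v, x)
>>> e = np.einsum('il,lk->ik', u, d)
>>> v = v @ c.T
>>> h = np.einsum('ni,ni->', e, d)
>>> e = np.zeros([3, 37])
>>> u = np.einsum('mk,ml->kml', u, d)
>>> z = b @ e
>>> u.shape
(3, 3, 2)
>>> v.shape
(3, 37)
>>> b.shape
(37, 3)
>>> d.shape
(3, 2)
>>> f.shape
(3,)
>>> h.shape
()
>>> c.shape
(37, 3)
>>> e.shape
(3, 37)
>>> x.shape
(3, 3, 37)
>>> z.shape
(37, 37)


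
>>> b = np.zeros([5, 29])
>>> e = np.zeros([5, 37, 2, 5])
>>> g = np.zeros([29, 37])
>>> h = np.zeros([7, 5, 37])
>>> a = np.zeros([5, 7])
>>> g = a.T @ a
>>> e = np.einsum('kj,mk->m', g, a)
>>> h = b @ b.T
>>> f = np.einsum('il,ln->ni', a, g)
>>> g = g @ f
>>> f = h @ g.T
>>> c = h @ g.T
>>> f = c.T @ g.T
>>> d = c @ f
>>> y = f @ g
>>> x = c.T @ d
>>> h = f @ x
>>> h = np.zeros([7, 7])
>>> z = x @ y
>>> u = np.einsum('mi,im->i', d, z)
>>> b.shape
(5, 29)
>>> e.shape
(5,)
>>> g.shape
(7, 5)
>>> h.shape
(7, 7)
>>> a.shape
(5, 7)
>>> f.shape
(7, 7)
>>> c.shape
(5, 7)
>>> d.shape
(5, 7)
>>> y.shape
(7, 5)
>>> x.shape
(7, 7)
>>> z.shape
(7, 5)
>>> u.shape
(7,)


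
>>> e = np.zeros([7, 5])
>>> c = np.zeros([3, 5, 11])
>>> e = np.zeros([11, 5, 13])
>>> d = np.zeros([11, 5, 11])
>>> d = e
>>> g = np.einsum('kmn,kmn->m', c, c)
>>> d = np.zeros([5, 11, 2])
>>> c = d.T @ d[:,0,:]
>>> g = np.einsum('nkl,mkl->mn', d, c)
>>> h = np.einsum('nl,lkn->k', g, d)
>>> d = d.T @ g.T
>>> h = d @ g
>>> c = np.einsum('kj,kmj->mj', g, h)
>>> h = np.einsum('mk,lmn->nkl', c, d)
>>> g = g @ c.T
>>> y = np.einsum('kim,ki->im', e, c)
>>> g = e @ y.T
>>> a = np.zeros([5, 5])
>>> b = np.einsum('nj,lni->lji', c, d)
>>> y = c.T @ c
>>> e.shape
(11, 5, 13)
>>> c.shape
(11, 5)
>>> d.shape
(2, 11, 2)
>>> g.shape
(11, 5, 5)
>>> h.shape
(2, 5, 2)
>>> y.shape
(5, 5)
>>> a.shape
(5, 5)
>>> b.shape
(2, 5, 2)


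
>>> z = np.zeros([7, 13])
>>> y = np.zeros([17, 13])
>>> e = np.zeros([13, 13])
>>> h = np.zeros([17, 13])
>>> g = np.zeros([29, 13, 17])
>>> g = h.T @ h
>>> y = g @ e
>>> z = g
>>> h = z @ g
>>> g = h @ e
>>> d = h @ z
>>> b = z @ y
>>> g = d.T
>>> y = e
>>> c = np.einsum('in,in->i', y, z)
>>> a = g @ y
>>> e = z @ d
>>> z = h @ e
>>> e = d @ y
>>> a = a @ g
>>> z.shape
(13, 13)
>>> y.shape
(13, 13)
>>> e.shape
(13, 13)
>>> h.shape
(13, 13)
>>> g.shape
(13, 13)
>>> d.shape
(13, 13)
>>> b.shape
(13, 13)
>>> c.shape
(13,)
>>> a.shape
(13, 13)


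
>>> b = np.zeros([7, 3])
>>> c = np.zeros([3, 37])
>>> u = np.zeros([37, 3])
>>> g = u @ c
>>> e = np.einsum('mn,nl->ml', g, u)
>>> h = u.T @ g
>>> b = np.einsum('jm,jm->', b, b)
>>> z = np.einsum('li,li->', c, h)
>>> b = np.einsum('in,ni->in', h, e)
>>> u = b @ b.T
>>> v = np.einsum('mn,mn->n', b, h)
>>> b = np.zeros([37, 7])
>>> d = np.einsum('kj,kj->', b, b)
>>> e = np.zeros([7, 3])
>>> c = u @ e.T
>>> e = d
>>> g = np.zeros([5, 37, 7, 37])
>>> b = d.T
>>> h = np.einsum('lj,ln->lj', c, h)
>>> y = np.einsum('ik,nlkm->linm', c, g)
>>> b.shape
()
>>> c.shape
(3, 7)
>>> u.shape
(3, 3)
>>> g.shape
(5, 37, 7, 37)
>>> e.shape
()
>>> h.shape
(3, 7)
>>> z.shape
()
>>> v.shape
(37,)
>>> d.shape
()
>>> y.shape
(37, 3, 5, 37)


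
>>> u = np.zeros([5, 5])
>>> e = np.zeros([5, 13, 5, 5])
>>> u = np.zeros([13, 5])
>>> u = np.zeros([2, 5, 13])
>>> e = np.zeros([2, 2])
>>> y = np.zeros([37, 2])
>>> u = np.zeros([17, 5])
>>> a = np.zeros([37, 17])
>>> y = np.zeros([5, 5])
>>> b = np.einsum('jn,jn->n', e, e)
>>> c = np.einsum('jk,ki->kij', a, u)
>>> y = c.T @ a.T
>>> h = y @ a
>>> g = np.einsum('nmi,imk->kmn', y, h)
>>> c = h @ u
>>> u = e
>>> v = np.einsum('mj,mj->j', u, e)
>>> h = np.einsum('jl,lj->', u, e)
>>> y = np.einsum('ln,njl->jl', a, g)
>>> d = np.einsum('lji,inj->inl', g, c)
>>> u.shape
(2, 2)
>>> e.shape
(2, 2)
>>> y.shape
(5, 37)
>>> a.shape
(37, 17)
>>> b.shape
(2,)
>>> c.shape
(37, 5, 5)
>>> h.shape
()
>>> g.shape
(17, 5, 37)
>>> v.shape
(2,)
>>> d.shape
(37, 5, 17)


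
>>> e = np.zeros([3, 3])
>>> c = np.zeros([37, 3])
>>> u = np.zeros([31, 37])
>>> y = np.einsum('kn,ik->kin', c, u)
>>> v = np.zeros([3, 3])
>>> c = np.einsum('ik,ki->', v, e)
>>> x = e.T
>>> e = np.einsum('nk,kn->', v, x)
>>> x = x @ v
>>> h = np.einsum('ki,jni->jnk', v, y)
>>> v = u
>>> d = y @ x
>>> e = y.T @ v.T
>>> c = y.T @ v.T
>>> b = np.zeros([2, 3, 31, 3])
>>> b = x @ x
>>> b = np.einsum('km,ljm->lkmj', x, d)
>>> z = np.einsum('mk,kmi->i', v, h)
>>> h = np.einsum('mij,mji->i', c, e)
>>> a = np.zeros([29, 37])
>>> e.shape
(3, 31, 31)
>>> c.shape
(3, 31, 31)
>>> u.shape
(31, 37)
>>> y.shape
(37, 31, 3)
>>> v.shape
(31, 37)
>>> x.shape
(3, 3)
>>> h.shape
(31,)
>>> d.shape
(37, 31, 3)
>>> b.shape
(37, 3, 3, 31)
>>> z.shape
(3,)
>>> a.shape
(29, 37)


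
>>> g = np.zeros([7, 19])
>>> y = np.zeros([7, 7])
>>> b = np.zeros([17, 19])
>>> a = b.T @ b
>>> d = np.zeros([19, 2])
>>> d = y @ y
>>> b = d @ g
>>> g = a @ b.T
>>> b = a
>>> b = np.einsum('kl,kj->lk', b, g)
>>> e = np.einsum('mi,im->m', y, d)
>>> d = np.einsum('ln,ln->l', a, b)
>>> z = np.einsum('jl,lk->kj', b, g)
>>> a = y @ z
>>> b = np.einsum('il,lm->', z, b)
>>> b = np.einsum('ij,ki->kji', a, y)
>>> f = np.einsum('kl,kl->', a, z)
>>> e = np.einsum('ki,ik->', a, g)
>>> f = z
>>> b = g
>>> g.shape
(19, 7)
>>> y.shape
(7, 7)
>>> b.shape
(19, 7)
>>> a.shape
(7, 19)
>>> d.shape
(19,)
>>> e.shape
()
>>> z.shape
(7, 19)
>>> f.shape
(7, 19)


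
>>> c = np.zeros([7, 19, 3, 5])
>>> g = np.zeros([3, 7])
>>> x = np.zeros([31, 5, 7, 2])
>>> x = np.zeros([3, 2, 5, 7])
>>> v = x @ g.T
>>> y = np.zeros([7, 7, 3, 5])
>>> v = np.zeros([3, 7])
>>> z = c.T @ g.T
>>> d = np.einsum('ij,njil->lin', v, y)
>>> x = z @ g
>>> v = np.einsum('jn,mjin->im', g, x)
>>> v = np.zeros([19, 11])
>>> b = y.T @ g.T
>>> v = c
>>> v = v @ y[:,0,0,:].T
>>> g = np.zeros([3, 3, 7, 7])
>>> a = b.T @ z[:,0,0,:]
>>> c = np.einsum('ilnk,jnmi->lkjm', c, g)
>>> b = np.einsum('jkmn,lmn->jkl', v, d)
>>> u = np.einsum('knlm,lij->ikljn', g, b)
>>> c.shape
(19, 5, 3, 7)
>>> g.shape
(3, 3, 7, 7)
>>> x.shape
(5, 3, 19, 7)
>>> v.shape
(7, 19, 3, 7)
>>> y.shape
(7, 7, 3, 5)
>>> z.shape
(5, 3, 19, 3)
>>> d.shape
(5, 3, 7)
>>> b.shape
(7, 19, 5)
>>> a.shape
(3, 7, 3, 3)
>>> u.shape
(19, 3, 7, 5, 3)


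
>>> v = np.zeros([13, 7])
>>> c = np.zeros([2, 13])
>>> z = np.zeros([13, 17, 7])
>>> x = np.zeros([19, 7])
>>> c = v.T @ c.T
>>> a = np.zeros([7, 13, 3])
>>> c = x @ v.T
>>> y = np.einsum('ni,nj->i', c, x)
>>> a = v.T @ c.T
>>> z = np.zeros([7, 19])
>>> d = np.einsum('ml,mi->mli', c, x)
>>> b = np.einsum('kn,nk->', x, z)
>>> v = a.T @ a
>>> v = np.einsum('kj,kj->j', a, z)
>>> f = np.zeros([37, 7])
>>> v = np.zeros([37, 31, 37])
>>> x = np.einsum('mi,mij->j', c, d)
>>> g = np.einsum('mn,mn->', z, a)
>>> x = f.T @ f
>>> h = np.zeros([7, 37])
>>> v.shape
(37, 31, 37)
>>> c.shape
(19, 13)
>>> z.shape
(7, 19)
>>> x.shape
(7, 7)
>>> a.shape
(7, 19)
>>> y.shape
(13,)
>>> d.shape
(19, 13, 7)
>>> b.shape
()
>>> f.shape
(37, 7)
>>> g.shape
()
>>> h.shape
(7, 37)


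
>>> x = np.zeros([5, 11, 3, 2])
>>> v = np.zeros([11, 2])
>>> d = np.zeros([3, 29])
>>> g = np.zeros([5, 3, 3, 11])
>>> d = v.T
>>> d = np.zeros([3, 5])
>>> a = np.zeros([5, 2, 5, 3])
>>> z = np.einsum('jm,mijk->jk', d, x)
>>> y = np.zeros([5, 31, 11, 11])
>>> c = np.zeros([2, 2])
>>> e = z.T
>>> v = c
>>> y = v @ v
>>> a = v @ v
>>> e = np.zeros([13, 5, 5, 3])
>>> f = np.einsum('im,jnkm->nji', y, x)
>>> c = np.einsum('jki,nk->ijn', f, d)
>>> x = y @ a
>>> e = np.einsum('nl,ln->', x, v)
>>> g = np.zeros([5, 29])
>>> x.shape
(2, 2)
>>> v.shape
(2, 2)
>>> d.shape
(3, 5)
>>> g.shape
(5, 29)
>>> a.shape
(2, 2)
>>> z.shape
(3, 2)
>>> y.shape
(2, 2)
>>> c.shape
(2, 11, 3)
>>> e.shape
()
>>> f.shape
(11, 5, 2)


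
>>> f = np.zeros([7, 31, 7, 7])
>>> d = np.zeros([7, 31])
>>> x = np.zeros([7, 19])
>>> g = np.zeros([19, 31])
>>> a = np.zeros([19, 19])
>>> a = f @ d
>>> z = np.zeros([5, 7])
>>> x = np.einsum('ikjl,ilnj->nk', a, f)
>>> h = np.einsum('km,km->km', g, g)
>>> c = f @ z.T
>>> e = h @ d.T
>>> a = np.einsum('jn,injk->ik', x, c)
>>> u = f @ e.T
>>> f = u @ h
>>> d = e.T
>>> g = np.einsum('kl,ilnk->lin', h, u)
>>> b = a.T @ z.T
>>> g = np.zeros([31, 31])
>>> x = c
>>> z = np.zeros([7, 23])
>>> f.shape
(7, 31, 7, 31)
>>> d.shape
(7, 19)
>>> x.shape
(7, 31, 7, 5)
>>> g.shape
(31, 31)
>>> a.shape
(7, 5)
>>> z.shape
(7, 23)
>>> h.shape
(19, 31)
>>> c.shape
(7, 31, 7, 5)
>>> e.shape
(19, 7)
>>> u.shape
(7, 31, 7, 19)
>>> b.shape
(5, 5)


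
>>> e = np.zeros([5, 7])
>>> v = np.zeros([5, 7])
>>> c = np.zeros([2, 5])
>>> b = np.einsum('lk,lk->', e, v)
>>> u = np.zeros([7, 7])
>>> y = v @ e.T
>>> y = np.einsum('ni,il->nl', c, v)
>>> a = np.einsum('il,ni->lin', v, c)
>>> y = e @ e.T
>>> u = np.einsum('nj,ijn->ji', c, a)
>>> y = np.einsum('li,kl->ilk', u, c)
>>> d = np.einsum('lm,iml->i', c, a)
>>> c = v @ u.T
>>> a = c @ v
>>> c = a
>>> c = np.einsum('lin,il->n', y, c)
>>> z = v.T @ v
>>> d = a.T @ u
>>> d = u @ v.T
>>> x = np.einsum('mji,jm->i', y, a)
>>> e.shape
(5, 7)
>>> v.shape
(5, 7)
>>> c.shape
(2,)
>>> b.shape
()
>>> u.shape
(5, 7)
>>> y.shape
(7, 5, 2)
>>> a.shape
(5, 7)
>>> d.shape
(5, 5)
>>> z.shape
(7, 7)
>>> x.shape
(2,)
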